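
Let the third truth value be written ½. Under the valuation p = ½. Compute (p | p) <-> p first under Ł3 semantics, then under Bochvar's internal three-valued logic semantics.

In Ł3: p | p = ½ | ½ = ½
(p | p) <-> p = ½ <-> ½ = true  [1 − |½−½|]
In Bochvar's internal three-valued logic: p | p = ½ | ½ = ½
(p | p) <-> p = ½ <-> ½ = ½
They differ because Ł3 and Bochvar's internal three-valued logic treat ½ differently under the binary connectives.

true; ½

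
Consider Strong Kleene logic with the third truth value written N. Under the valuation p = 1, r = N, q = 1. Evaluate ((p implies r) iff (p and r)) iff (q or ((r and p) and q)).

N

p implies r = 1 implies N = N
p and r = 1 and N = N
(p implies r) iff (p and r) = N iff N = N
r and p = N and 1 = N
(r and p) and q = N and 1 = N
q or ((r and p) and q) = 1 or N = 1
((p implies r) iff (p and r)) iff (q or ((r and p) and q)) = N iff 1 = N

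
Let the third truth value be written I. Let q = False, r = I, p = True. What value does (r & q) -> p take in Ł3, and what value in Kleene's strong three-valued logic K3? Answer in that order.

True; True

In Ł3: r & q = I & False = False
(r & q) -> p = False -> True = True
In Kleene's strong three-valued logic K3: r & q = I & False = False
(r & q) -> p = False -> True = True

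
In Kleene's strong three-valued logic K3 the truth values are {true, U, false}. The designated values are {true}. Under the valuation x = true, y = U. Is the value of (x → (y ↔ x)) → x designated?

Yes

y ↔ x = U ↔ true = U
x → (y ↔ x) = true → U = U  [¬true ∨ U]
(x → (y ↔ x)) → x = U → true = true
true ∈ {true}.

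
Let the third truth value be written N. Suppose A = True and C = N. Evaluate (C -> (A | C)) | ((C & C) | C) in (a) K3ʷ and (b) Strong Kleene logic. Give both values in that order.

N; True

In K3ʷ: A | C = True | N = N
C -> (A | C) = N -> N = N  [any arg is the third value ⇒ result is the third value]
C & C = N & N = N
(C & C) | C = N | N = N
(C -> (A | C)) | ((C & C) | C) = N | N = N
In Strong Kleene logic: A | C = True | N = True
C -> (A | C) = N -> True = True
C & C = N & N = N
(C & C) | C = N | N = N
(C -> (A | C)) | ((C & C) | C) = True | N = True
They differ because K3ʷ and Strong Kleene logic treat N differently under the binary connectives.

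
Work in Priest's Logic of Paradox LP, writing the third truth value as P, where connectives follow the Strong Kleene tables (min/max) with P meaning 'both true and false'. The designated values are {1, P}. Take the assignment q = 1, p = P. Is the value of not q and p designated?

not q = not 1 = 0
not q and p = 0 and P = 0
0 ∉ {1, P}.

No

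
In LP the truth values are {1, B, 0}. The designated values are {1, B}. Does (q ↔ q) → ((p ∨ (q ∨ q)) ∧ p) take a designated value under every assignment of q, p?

Countermodel: q=1, p=0 gives 0, which is not designated.

No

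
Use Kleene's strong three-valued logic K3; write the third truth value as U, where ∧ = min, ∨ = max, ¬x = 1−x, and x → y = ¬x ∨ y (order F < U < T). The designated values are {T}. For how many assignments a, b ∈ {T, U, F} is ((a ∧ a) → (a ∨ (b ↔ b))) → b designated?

3

Designated under: (a=T, b=T); (a=U, b=T); (a=F, b=T).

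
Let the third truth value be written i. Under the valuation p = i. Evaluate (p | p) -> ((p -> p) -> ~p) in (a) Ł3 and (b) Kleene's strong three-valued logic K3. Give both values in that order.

⊤; i

In Ł3: p | p = i | i = i
p -> p = i -> i = ⊤  [min(1, 1−½+½)]
~p = ~i = i
(p -> p) -> ~p = ⊤ -> i = i
(p | p) -> ((p -> p) -> ~p) = i -> i = ⊤
In Kleene's strong three-valued logic K3: p | p = i | i = i
p -> p = i -> i = i  [~i | i]
~p = ~i = i
(p -> p) -> ~p = i -> i = i
(p | p) -> ((p -> p) -> ~p) = i -> i = i
They differ because Ł3 and Kleene's strong three-valued logic K3 treat i differently under implication.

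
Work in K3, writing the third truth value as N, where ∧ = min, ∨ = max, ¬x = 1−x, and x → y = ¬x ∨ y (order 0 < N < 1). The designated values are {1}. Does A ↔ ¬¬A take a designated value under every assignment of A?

No

Countermodel: A=N gives N, which is not designated.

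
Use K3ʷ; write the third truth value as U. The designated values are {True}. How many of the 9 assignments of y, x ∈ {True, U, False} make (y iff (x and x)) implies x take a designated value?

Designated under: (y=True, x=True); (y=True, x=False); (y=False, x=True).

3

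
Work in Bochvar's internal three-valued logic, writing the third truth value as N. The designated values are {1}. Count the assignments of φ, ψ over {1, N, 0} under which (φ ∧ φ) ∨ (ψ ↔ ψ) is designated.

Designated under: (φ=1, ψ=1); (φ=1, ψ=0); (φ=0, ψ=1); (φ=0, ψ=0).

4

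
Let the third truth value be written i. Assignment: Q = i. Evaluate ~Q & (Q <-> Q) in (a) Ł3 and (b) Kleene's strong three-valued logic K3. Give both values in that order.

In Ł3: ~Q = ~i = i
Q <-> Q = i <-> i = True
~Q & (Q <-> Q) = i & True = i
In Kleene's strong three-valued logic K3: ~Q = ~i = i
Q <-> Q = i <-> i = i
~Q & (Q <-> Q) = i & i = i

i; i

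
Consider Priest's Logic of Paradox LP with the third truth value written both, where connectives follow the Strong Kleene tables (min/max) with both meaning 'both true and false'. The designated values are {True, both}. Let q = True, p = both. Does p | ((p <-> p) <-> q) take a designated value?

Yes

p <-> p = both <-> both = both
(p <-> p) <-> q = both <-> True = both
p | ((p <-> p) <-> q) = both | both = both
both ∈ {True, both}.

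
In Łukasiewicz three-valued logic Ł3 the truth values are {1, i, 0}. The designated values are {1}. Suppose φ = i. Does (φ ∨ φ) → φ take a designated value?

Yes

φ ∨ φ = i ∨ i = i
(φ ∨ φ) → φ = i → i = 1  [min(1, 1−½+½)]
1 ∈ {1}.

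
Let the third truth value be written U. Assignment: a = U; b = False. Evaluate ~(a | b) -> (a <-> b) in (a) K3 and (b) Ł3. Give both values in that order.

U; True

In K3: a | b = U | False = U
~(a | b) = ~U = U
a <-> b = U <-> False = U
~(a | b) -> (a <-> b) = U -> U = U  [~U | U]
In Ł3: a | b = U | False = U
~(a | b) = ~U = U
a <-> b = U <-> False = U  [1 − |½−0|]
~(a | b) -> (a <-> b) = U -> U = True
They differ because K3 and Ł3 treat U differently under implication.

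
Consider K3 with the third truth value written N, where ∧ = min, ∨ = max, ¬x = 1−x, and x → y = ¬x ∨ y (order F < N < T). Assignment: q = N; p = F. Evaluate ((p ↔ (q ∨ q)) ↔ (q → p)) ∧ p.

q ∨ q = N ∨ N = N
p ↔ (q ∨ q) = F ↔ N = N
q → p = N → F = N  [¬N ∨ F]
(p ↔ (q ∨ q)) ↔ (q → p) = N ↔ N = N
((p ↔ (q ∨ q)) ↔ (q → p)) ∧ p = N ∧ F = F

F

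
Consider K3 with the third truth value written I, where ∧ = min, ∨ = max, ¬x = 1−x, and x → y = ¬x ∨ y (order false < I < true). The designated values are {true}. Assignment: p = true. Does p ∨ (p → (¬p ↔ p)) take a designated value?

Yes

¬p = ¬true = false
¬p ↔ p = false ↔ true = false
p → (¬p ↔ p) = true → false = false
p ∨ (p → (¬p ↔ p)) = true ∨ false = true
true ∈ {true}.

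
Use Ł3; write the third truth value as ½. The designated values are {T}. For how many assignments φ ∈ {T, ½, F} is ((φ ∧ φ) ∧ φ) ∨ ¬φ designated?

φ=T: T ✓
φ=½: ½ ·
φ=F: T ✓

2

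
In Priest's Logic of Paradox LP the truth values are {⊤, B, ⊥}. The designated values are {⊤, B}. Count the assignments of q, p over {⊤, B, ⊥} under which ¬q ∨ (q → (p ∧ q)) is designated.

Of the 9 assignments, 8 give a value in {⊤, B}.

8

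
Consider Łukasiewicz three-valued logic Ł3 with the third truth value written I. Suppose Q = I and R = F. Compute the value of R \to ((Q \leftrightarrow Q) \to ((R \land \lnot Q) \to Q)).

T

Q \leftrightarrow Q = I \leftrightarrow I = T
\lnot Q = \lnot I = I
R \land \lnot Q = F \land I = F
(R \land \lnot Q) \to Q = F \to I = T
(Q \leftrightarrow Q) \to ((R \land \lnot Q) \to Q) = T \to T = T
R \to ((Q \leftrightarrow Q) \to ((R \land \lnot Q) \to Q)) = F \to T = T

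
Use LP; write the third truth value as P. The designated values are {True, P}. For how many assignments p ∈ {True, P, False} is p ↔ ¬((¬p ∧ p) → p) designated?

2

p=True: False ·
p=P: P ✓
p=False: True ✓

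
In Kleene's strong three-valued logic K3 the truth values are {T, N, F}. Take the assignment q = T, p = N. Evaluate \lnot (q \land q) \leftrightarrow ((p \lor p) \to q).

F

q \land q = T \land T = T
\lnot (q \land q) = \lnot T = F
p \lor p = N \lor N = N
(p \lor p) \to q = N \to T = T  [\lnot N \lor T]
\lnot (q \land q) \leftrightarrow ((p \lor p) \to q) = F \leftrightarrow T = F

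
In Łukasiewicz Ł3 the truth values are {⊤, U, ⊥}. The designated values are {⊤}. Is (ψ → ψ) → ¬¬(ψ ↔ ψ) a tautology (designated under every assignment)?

Every assignment of ψ over {⊤, U, ⊥} gives a value in {⊤}.
In particular, with ψ=U: (ψ → ψ) → ¬¬(ψ ↔ ψ) = ⊤.

Yes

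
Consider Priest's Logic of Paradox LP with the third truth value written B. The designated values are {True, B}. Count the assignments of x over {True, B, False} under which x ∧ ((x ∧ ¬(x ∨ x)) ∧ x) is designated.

1

x=True: False ·
x=B: B ✓
x=False: False ·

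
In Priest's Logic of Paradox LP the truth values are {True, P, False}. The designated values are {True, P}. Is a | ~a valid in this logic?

Yes

Every assignment of a over {True, P, False} gives a value in {True, P}.
In particular, with a=P: a | ~a = P.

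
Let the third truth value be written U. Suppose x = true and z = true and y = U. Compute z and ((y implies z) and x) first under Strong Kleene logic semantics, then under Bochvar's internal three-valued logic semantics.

In Strong Kleene logic: y implies z = U implies true = true
(y implies z) and x = true and true = true
z and ((y implies z) and x) = true and true = true
In Bochvar's internal three-valued logic: y implies z = U implies true = U
(y implies z) and x = U and true = U
z and ((y implies z) and x) = true and U = U
They differ because Strong Kleene logic and Bochvar's internal three-valued logic treat U differently under the binary connectives.

true; U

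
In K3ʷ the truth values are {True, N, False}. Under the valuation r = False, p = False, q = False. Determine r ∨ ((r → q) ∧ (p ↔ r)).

r → q = False → False = True
p ↔ r = False ↔ False = True
(r → q) ∧ (p ↔ r) = True ∧ True = True
r ∨ ((r → q) ∧ (p ↔ r)) = False ∨ True = True

True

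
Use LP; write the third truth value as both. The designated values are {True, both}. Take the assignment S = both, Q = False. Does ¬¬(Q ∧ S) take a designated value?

No

Q ∧ S = False ∧ both = False
¬(Q ∧ S) = ¬False = True
¬¬(Q ∧ S) = ¬True = False
False ∉ {True, both}.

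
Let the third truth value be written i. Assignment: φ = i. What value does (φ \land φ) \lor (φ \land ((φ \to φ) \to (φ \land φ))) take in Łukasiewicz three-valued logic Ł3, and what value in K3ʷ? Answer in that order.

In Łukasiewicz three-valued logic Ł3: φ \land φ = i \land i = i
φ \to φ = i \to i = 1  [min(1, 1−½+½)]
φ \land φ = i \land i = i
(φ \to φ) \to (φ \land φ) = 1 \to i = i
φ \land ((φ \to φ) \to (φ \land φ)) = i \land i = i
(φ \land φ) \lor (φ \land ((φ \to φ) \to (φ \land φ))) = i \lor i = i
In K3ʷ: φ \land φ = i \land i = i
φ \to φ = i \to i = i
φ \land φ = i \land i = i
(φ \to φ) \to (φ \land φ) = i \to i = i
φ \land ((φ \to φ) \to (φ \land φ)) = i \land i = i
(φ \land φ) \lor (φ \land ((φ \to φ) \to (φ \land φ))) = i \lor i = i

i; i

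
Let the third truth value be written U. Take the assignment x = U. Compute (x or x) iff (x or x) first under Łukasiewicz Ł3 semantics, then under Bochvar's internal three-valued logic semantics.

T; U

In Łukasiewicz Ł3: x or x = U or U = U
x or x = U or U = U
(x or x) iff (x or x) = U iff U = T  [1 − |½−½|]
In Bochvar's internal three-valued logic: x or x = U or U = U
x or x = U or U = U
(x or x) iff (x or x) = U iff U = U
They differ because Łukasiewicz Ł3 and Bochvar's internal three-valued logic treat U differently under the binary connectives.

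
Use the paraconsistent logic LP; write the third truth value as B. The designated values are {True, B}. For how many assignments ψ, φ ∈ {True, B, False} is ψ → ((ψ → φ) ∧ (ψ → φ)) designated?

8

Of the 9 assignments, 8 give a value in {True, B}.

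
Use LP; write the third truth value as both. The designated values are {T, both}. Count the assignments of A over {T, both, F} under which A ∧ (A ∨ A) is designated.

2

A=T: T ✓
A=both: both ✓
A=F: F ·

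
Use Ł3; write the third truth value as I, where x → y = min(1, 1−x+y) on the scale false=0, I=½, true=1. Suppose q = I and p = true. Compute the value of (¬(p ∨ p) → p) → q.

I

p ∨ p = true ∨ true = true
¬(p ∨ p) = ¬true = false
¬(p ∨ p) → p = false → true = true
(¬(p ∨ p) → p) → q = true → I = I  [min(1, 1−1+½)]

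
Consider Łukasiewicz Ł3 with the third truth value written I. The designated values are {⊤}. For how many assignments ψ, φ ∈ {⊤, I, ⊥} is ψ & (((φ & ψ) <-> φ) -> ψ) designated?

3

Designated under: (ψ=⊤, φ=⊤); (ψ=⊤, φ=I); (ψ=⊤, φ=⊥).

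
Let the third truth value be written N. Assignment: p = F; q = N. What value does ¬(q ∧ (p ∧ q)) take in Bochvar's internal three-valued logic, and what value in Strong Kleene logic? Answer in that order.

N; T

In Bochvar's internal three-valued logic: p ∧ q = F ∧ N = N
q ∧ (p ∧ q) = N ∧ N = N
¬(q ∧ (p ∧ q)) = ¬N = N
In Strong Kleene logic: p ∧ q = F ∧ N = F
q ∧ (p ∧ q) = N ∧ F = F
¬(q ∧ (p ∧ q)) = ¬F = T
They differ because Bochvar's internal three-valued logic and Strong Kleene logic treat N differently under the binary connectives.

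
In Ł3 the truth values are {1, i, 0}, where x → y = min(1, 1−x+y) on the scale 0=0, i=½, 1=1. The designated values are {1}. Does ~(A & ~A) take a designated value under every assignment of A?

Countermodel: A=i gives i, which is not designated.

No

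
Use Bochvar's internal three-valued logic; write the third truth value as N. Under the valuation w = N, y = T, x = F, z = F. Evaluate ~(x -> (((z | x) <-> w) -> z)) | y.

N

z | x = F | F = F
(z | x) <-> w = F <-> N = N
((z | x) <-> w) -> z = N -> F = N
x -> (((z | x) <-> w) -> z) = F -> N = N
~(x -> (((z | x) <-> w) -> z)) = ~N = N
~(x -> (((z | x) <-> w) -> z)) | y = N | T = N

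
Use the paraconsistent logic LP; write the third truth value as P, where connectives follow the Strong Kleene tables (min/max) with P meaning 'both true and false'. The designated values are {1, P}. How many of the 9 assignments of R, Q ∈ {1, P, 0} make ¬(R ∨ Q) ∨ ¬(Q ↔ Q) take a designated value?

5

Of the 9 assignments, 5 give a value in {1, P}.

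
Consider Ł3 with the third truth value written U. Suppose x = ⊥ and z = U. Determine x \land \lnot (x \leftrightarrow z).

⊥

x \leftrightarrow z = ⊥ \leftrightarrow U = U  [1 − |0−½|]
\lnot (x \leftrightarrow z) = \lnot U = U
x \land \lnot (x \leftrightarrow z) = ⊥ \land U = ⊥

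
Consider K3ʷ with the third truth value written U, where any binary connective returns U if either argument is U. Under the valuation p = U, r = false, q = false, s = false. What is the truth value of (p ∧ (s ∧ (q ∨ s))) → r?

q ∨ s = false ∨ false = false
s ∧ (q ∨ s) = false ∧ false = false
p ∧ (s ∧ (q ∨ s)) = U ∧ false = U
(p ∧ (s ∧ (q ∨ s))) → r = U → false = U  [any arg is the third value ⇒ result is the third value]

U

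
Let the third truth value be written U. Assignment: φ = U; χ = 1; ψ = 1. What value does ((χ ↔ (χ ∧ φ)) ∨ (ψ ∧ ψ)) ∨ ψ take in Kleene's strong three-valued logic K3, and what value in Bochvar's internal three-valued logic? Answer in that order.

1; U

In Kleene's strong three-valued logic K3: χ ∧ φ = 1 ∧ U = U
χ ↔ (χ ∧ φ) = 1 ↔ U = U
ψ ∧ ψ = 1 ∧ 1 = 1
(χ ↔ (χ ∧ φ)) ∨ (ψ ∧ ψ) = U ∨ 1 = 1
((χ ↔ (χ ∧ φ)) ∨ (ψ ∧ ψ)) ∨ ψ = 1 ∨ 1 = 1
In Bochvar's internal three-valued logic: χ ∧ φ = 1 ∧ U = U
χ ↔ (χ ∧ φ) = 1 ↔ U = U
ψ ∧ ψ = 1 ∧ 1 = 1
(χ ↔ (χ ∧ φ)) ∨ (ψ ∧ ψ) = U ∨ 1 = U
((χ ↔ (χ ∧ φ)) ∨ (ψ ∧ ψ)) ∨ ψ = U ∨ 1 = U
They differ because Kleene's strong three-valued logic K3 and Bochvar's internal three-valued logic treat U differently under the binary connectives.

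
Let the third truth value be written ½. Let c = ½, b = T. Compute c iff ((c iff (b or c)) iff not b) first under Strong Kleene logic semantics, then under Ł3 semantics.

In Strong Kleene logic: b or c = T or ½ = T
c iff (b or c) = ½ iff T = ½
not b = not T = F
(c iff (b or c)) iff not b = ½ iff F = ½
c iff ((c iff (b or c)) iff not b) = ½ iff ½ = ½
In Ł3: b or c = T or ½ = T
c iff (b or c) = ½ iff T = ½  [1 − |½−1|]
not b = not T = F
(c iff (b or c)) iff not b = ½ iff F = ½
c iff ((c iff (b or c)) iff not b) = ½ iff ½ = T
They differ because Strong Kleene logic and Ł3 treat ½ differently under implication.

½; T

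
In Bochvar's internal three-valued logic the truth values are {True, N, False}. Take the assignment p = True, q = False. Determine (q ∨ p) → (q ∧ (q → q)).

q ∨ p = False ∨ True = True
q → q = False → False = True
q ∧ (q → q) = False ∧ True = False
(q ∨ p) → (q ∧ (q → q)) = True → False = False

False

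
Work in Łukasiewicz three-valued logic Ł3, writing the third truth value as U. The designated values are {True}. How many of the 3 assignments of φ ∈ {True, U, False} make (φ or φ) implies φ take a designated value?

3

φ=True: True ✓
φ=U: True ✓
φ=False: True ✓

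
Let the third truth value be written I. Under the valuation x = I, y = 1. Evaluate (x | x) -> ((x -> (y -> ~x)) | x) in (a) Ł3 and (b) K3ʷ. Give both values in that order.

1; I

In Ł3: x | x = I | I = I
~x = ~I = I
y -> ~x = 1 -> I = I  [min(1, 1−1+½)]
x -> (y -> ~x) = I -> I = 1
(x -> (y -> ~x)) | x = 1 | I = 1
(x | x) -> ((x -> (y -> ~x)) | x) = I -> 1 = 1
In K3ʷ: x | x = I | I = I
~x = ~I = I
y -> ~x = 1 -> I = I  [any arg is the third value ⇒ result is the third value]
x -> (y -> ~x) = I -> I = I
(x -> (y -> ~x)) | x = I | I = I
(x | x) -> ((x -> (y -> ~x)) | x) = I -> I = I
They differ because Ł3 and K3ʷ treat I differently under the binary connectives.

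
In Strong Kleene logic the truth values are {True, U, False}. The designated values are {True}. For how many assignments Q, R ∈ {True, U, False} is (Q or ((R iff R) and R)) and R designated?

3

Designated under: (Q=True, R=True); (Q=U, R=True); (Q=False, R=True).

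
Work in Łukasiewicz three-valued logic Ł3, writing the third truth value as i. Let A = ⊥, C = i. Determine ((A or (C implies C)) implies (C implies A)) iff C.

⊤

C implies C = i implies i = ⊤
A or (C implies C) = ⊥ or ⊤ = ⊤
C implies A = i implies ⊥ = i
(A or (C implies C)) implies (C implies A) = ⊤ implies i = i
((A or (C implies C)) implies (C implies A)) iff C = i iff i = ⊤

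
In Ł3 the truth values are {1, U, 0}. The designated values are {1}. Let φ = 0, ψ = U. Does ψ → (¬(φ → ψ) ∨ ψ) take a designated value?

Yes

φ → ψ = 0 → U = 1  [min(1, 1−0+½)]
¬(φ → ψ) = ¬1 = 0
¬(φ → ψ) ∨ ψ = 0 ∨ U = U
ψ → (¬(φ → ψ) ∨ ψ) = U → U = 1
1 ∈ {1}.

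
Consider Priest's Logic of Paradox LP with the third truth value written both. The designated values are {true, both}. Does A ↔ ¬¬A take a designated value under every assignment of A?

Yes

Every assignment of A over {true, both, false} gives a value in {true, both}.
In particular, with A=both: A ↔ ¬¬A = both.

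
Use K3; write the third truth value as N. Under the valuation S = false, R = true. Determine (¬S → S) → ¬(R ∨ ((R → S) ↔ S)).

true

¬S = ¬false = true
¬S → S = true → false = false
R → S = true → false = false
(R → S) ↔ S = false ↔ false = true
R ∨ ((R → S) ↔ S) = true ∨ true = true
¬(R ∨ ((R → S) ↔ S)) = ¬true = false
(¬S → S) → ¬(R ∨ ((R → S) ↔ S)) = false → false = true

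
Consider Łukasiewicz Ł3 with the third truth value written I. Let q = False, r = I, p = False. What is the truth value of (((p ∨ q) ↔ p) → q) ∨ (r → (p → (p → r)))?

True

p ∨ q = False ∨ False = False
(p ∨ q) ↔ p = False ↔ False = True
((p ∨ q) ↔ p) → q = True → False = False
p → r = False → I = True
p → (p → r) = False → True = True
r → (p → (p → r)) = I → True = True
(((p ∨ q) ↔ p) → q) ∨ (r → (p → (p → r))) = False ∨ True = True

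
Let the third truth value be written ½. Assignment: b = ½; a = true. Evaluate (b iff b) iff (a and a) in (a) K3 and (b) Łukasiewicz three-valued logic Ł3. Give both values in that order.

In K3: b iff b = ½ iff ½ = ½
a and a = true and true = true
(b iff b) iff (a and a) = ½ iff true = ½
In Łukasiewicz three-valued logic Ł3: b iff b = ½ iff ½ = true  [1 − |½−½|]
a and a = true and true = true
(b iff b) iff (a and a) = true iff true = true
They differ because K3 and Łukasiewicz three-valued logic Ł3 treat ½ differently under implication.

½; true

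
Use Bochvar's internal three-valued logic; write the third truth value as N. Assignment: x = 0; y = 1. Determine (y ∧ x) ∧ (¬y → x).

0

y ∧ x = 1 ∧ 0 = 0
¬y = ¬1 = 0
¬y → x = 0 → 0 = 1
(y ∧ x) ∧ (¬y → x) = 0 ∧ 1 = 0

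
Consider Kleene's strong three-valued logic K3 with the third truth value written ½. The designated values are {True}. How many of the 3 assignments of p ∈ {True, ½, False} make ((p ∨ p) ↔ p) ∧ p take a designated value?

p=True: True ✓
p=½: ½ ·
p=False: False ·

1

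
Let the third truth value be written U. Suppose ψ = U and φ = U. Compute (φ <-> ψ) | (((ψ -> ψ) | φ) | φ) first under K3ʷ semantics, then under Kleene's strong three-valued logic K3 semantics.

In K3ʷ: φ <-> ψ = U <-> U = U
ψ -> ψ = U -> U = U  [any arg is the third value ⇒ result is the third value]
(ψ -> ψ) | φ = U | U = U
((ψ -> ψ) | φ) | φ = U | U = U
(φ <-> ψ) | (((ψ -> ψ) | φ) | φ) = U | U = U
In Kleene's strong three-valued logic K3: φ <-> ψ = U <-> U = U
ψ -> ψ = U -> U = U
(ψ -> ψ) | φ = U | U = U
((ψ -> ψ) | φ) | φ = U | U = U
(φ <-> ψ) | (((ψ -> ψ) | φ) | φ) = U | U = U

U; U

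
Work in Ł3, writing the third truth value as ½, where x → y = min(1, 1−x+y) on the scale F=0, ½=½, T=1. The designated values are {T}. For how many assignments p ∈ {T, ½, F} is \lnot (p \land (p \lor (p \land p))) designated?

1

p=T: F ·
p=½: ½ ·
p=F: T ✓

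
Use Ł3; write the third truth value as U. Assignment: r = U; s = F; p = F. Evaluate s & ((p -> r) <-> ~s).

F

p -> r = F -> U = T  [min(1, 1−0+½)]
~s = ~F = T
(p -> r) <-> ~s = T <-> T = T
s & ((p -> r) <-> ~s) = F & T = F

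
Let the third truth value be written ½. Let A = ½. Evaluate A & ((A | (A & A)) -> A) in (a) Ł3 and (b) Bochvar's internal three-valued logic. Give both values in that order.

½; ½

In Ł3: A & A = ½ & ½ = ½
A | (A & A) = ½ | ½ = ½
(A | (A & A)) -> A = ½ -> ½ = 1  [min(1, 1−½+½)]
A & ((A | (A & A)) -> A) = ½ & 1 = ½
In Bochvar's internal three-valued logic: A & A = ½ & ½ = ½
A | (A & A) = ½ | ½ = ½
(A | (A & A)) -> A = ½ -> ½ = ½  [any arg is the third value ⇒ result is the third value]
A & ((A | (A & A)) -> A) = ½ & ½ = ½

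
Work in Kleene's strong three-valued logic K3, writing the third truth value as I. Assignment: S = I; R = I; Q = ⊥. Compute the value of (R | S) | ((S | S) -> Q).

I

R | S = I | I = I
S | S = I | I = I
(S | S) -> Q = I -> ⊥ = I  [~I | ⊥]
(R | S) | ((S | S) -> Q) = I | I = I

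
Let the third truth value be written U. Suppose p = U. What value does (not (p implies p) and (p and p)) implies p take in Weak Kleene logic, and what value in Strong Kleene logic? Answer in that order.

In Weak Kleene logic: p implies p = U implies U = U  [any arg is the third value ⇒ result is the third value]
not (p implies p) = not U = U
p and p = U and U = U
not (p implies p) and (p and p) = U and U = U
(not (p implies p) and (p and p)) implies p = U implies U = U
In Strong Kleene logic: p implies p = U implies U = U  [not U or U]
not (p implies p) = not U = U
p and p = U and U = U
not (p implies p) and (p and p) = U and U = U
(not (p implies p) and (p and p)) implies p = U implies U = U

U; U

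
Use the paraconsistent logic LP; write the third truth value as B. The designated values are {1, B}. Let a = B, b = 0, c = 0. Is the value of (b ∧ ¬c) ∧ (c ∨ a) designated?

¬c = ¬0 = 1
b ∧ ¬c = 0 ∧ 1 = 0
c ∨ a = 0 ∨ B = B
(b ∧ ¬c) ∧ (c ∨ a) = 0 ∧ B = 0
0 ∉ {1, B}.

No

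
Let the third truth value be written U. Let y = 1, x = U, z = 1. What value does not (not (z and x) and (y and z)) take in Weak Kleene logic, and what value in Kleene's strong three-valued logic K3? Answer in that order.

U; U

In Weak Kleene logic: z and x = 1 and U = U
not (z and x) = not U = U
y and z = 1 and 1 = 1
not (z and x) and (y and z) = U and 1 = U
not (not (z and x) and (y and z)) = not U = U
In Kleene's strong three-valued logic K3: z and x = 1 and U = U
not (z and x) = not U = U
y and z = 1 and 1 = 1
not (z and x) and (y and z) = U and 1 = U
not (not (z and x) and (y and z)) = not U = U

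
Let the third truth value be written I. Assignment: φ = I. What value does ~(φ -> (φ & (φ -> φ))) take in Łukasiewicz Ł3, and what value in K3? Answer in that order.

In Łukasiewicz Ł3: φ -> φ = I -> I = True  [min(1, 1−½+½)]
φ & (φ -> φ) = I & True = I
φ -> (φ & (φ -> φ)) = I -> I = True
~(φ -> (φ & (φ -> φ))) = ~True = False
In K3: φ -> φ = I -> I = I  [~I | I]
φ & (φ -> φ) = I & I = I
φ -> (φ & (φ -> φ)) = I -> I = I
~(φ -> (φ & (φ -> φ))) = ~I = I
They differ because Łukasiewicz Ł3 and K3 treat I differently under implication.

False; I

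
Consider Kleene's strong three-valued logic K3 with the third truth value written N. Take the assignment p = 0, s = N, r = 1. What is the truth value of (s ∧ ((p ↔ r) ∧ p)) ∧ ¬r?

p ↔ r = 0 ↔ 1 = 0
(p ↔ r) ∧ p = 0 ∧ 0 = 0
s ∧ ((p ↔ r) ∧ p) = N ∧ 0 = 0
¬r = ¬1 = 0
(s ∧ ((p ↔ r) ∧ p)) ∧ ¬r = 0 ∧ 0 = 0

0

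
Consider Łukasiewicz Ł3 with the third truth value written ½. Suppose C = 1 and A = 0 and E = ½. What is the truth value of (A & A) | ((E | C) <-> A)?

0

A & A = 0 & 0 = 0
E | C = ½ | 1 = 1
(E | C) <-> A = 1 <-> 0 = 0
(A & A) | ((E | C) <-> A) = 0 | 0 = 0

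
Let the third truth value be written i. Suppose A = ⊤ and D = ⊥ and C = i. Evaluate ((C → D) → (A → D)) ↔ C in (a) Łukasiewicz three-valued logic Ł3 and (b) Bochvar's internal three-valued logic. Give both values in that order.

⊤; i

In Łukasiewicz three-valued logic Ł3: C → D = i → ⊥ = i  [min(1, 1−½+0)]
A → D = ⊤ → ⊥ = ⊥
(C → D) → (A → D) = i → ⊥ = i
((C → D) → (A → D)) ↔ C = i ↔ i = ⊤
In Bochvar's internal three-valued logic: C → D = i → ⊥ = i  [any arg is the third value ⇒ result is the third value]
A → D = ⊤ → ⊥ = ⊥
(C → D) → (A → D) = i → ⊥ = i
((C → D) → (A → D)) ↔ C = i ↔ i = i
They differ because Łukasiewicz three-valued logic Ł3 and Bochvar's internal three-valued logic treat i differently under the binary connectives.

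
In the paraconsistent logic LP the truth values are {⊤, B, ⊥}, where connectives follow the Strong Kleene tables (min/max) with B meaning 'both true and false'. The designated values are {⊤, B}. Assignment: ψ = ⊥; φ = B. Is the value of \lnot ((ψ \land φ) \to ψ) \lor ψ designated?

ψ \land φ = ⊥ \land B = ⊥
(ψ \land φ) \to ψ = ⊥ \to ⊥ = ⊤
\lnot ((ψ \land φ) \to ψ) = \lnot ⊤ = ⊥
\lnot ((ψ \land φ) \to ψ) \lor ψ = ⊥ \lor ⊥ = ⊥
⊥ ∉ {⊤, B}.

No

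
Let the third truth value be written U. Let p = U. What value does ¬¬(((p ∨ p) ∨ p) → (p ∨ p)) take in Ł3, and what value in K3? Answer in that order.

1; U

In Ł3: p ∨ p = U ∨ U = U
(p ∨ p) ∨ p = U ∨ U = U
p ∨ p = U ∨ U = U
((p ∨ p) ∨ p) → (p ∨ p) = U → U = 1
¬(((p ∨ p) ∨ p) → (p ∨ p)) = ¬1 = 0
¬¬(((p ∨ p) ∨ p) → (p ∨ p)) = ¬0 = 1
In K3: p ∨ p = U ∨ U = U
(p ∨ p) ∨ p = U ∨ U = U
p ∨ p = U ∨ U = U
((p ∨ p) ∨ p) → (p ∨ p) = U → U = U  [¬U ∨ U]
¬(((p ∨ p) ∨ p) → (p ∨ p)) = ¬U = U
¬¬(((p ∨ p) ∨ p) → (p ∨ p)) = ¬U = U
They differ because Ł3 and K3 treat U differently under implication.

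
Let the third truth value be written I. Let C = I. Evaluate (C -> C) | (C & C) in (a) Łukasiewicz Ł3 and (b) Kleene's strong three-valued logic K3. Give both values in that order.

⊤; I

In Łukasiewicz Ł3: C -> C = I -> I = ⊤  [min(1, 1−½+½)]
C & C = I & I = I
(C -> C) | (C & C) = ⊤ | I = ⊤
In Kleene's strong three-valued logic K3: C -> C = I -> I = I
C & C = I & I = I
(C -> C) | (C & C) = I | I = I
They differ because Łukasiewicz Ł3 and Kleene's strong three-valued logic K3 treat I differently under implication.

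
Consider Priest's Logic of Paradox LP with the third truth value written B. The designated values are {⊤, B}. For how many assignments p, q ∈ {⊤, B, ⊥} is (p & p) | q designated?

Of the 9 assignments, 8 give a value in {⊤, B}.

8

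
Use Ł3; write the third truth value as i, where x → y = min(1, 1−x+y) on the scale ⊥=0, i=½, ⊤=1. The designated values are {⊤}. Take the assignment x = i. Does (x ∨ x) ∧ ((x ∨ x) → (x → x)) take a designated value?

x ∨ x = i ∨ i = i
x ∨ x = i ∨ i = i
x → x = i → i = ⊤
(x ∨ x) → (x → x) = i → ⊤ = ⊤
(x ∨ x) ∧ ((x ∨ x) → (x → x)) = i ∧ ⊤ = i
i ∉ {⊤}.

No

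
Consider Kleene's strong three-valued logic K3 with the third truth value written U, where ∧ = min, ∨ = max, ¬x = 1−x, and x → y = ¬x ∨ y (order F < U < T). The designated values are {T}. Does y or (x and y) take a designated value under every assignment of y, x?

No

Countermodel: y=U, x=T gives U, which is not designated.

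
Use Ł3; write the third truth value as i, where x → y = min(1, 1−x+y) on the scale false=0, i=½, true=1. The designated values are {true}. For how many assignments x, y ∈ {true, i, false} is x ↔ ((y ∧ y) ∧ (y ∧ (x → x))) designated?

Designated under: (x=true, y=true); (x=i, y=i); (x=false, y=false).

3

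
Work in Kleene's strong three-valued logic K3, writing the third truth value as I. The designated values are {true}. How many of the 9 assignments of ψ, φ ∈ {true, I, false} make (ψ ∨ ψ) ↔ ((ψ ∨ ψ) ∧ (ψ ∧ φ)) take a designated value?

4

Designated under: (ψ=true, φ=true); (ψ=false, φ=true); (ψ=false, φ=I); (ψ=false, φ=false).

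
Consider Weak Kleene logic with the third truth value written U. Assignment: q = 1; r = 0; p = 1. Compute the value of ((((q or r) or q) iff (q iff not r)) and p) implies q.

1

q or r = 1 or 0 = 1
(q or r) or q = 1 or 1 = 1
not r = not 0 = 1
q iff not r = 1 iff 1 = 1
((q or r) or q) iff (q iff not r) = 1 iff 1 = 1
(((q or r) or q) iff (q iff not r)) and p = 1 and 1 = 1
((((q or r) or q) iff (q iff not r)) and p) implies q = 1 implies 1 = 1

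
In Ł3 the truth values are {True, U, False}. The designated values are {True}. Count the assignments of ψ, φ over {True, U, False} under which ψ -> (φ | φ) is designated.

Of the 9 assignments, 6 give a value in {True}.

6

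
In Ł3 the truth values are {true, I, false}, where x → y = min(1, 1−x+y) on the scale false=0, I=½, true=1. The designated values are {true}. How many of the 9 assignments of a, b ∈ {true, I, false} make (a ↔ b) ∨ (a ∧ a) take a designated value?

Of the 9 assignments, 5 give a value in {true}.

5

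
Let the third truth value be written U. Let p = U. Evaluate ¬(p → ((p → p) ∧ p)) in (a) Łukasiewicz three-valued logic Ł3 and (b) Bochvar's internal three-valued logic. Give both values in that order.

In Łukasiewicz three-valued logic Ł3: p → p = U → U = true
(p → p) ∧ p = true ∧ U = U
p → ((p → p) ∧ p) = U → U = true
¬(p → ((p → p) ∧ p)) = ¬true = false
In Bochvar's internal three-valued logic: p → p = U → U = U  [any arg is the third value ⇒ result is the third value]
(p → p) ∧ p = U ∧ U = U
p → ((p → p) ∧ p) = U → U = U
¬(p → ((p → p) ∧ p)) = ¬U = U
They differ because Łukasiewicz three-valued logic Ł3 and Bochvar's internal three-valued logic treat U differently under the binary connectives.

false; U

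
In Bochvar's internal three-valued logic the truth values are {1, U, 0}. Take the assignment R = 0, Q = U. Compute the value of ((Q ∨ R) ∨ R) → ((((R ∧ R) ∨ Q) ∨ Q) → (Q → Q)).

Q ∨ R = U ∨ 0 = U
(Q ∨ R) ∨ R = U ∨ 0 = U
R ∧ R = 0 ∧ 0 = 0
(R ∧ R) ∨ Q = 0 ∨ U = U
((R ∧ R) ∨ Q) ∨ Q = U ∨ U = U
Q → Q = U → U = U  [any arg is the third value ⇒ result is the third value]
(((R ∧ R) ∨ Q) ∨ Q) → (Q → Q) = U → U = U
((Q ∨ R) ∨ R) → ((((R ∧ R) ∨ Q) ∨ Q) → (Q → Q)) = U → U = U

U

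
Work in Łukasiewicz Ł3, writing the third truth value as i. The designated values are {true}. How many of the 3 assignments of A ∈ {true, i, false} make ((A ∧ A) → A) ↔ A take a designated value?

1

A=true: true ✓
A=i: i ·
A=false: false ·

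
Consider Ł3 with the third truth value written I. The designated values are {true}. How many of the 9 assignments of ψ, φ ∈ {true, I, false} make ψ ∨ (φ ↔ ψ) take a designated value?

5

Of the 9 assignments, 5 give a value in {true}.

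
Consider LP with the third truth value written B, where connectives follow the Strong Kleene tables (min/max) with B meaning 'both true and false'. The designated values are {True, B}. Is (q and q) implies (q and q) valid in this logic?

Yes

Every assignment of q over {True, B, False} gives a value in {True, B}.
In particular, with q=B: (q and q) implies (q and q) = B.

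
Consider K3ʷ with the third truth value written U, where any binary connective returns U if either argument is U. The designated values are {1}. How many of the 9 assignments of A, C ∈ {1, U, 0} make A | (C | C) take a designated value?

3

Designated under: (A=1, C=1); (A=1, C=0); (A=0, C=1).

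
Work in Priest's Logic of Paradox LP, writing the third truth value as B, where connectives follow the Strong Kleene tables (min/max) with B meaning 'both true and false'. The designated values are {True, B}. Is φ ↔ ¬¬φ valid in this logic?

Every assignment of φ over {True, B, False} gives a value in {True, B}.
In particular, with φ=B: φ ↔ ¬¬φ = B.

Yes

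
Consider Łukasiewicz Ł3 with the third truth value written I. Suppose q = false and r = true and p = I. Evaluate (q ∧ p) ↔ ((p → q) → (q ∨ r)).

q ∧ p = false ∧ I = false
p → q = I → false = I  [min(1, 1−½+0)]
q ∨ r = false ∨ true = true
(p → q) → (q ∨ r) = I → true = true
(q ∧ p) ↔ ((p → q) → (q ∨ r)) = false ↔ true = false

false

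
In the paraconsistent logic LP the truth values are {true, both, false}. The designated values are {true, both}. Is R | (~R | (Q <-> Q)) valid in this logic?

Yes

Every assignment of R, Q over {true, both, false} gives a value in {true, both}.
In particular, with R=both, Q=both: R | (~R | (Q <-> Q)) = both.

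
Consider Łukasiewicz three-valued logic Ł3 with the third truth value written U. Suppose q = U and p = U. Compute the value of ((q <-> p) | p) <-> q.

U

q <-> p = U <-> U = True
(q <-> p) | p = True | U = True
((q <-> p) | p) <-> q = True <-> U = U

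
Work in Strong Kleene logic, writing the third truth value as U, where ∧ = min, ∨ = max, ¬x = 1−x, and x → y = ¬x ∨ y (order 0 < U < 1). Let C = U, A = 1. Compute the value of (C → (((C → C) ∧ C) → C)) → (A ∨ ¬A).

1

C → C = U → U = U  [¬U ∨ U]
(C → C) ∧ C = U ∧ U = U
((C → C) ∧ C) → C = U → U = U
C → (((C → C) ∧ C) → C) = U → U = U
¬A = ¬1 = 0
A ∨ ¬A = 1 ∨ 0 = 1
(C → (((C → C) ∧ C) → C)) → (A ∨ ¬A) = U → 1 = 1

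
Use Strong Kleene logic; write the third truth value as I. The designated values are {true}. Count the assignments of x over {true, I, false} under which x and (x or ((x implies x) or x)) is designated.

x=true: true ✓
x=I: I ·
x=false: false ·

1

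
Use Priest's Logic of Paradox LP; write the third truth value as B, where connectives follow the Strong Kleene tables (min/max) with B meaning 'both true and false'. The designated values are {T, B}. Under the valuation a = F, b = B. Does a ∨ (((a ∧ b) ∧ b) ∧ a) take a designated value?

a ∧ b = F ∧ B = F
(a ∧ b) ∧ b = F ∧ B = F
((a ∧ b) ∧ b) ∧ a = F ∧ F = F
a ∨ (((a ∧ b) ∧ b) ∧ a) = F ∨ F = F
F ∉ {T, B}.

No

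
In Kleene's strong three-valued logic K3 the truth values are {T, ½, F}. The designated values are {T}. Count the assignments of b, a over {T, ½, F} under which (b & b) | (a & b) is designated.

3

Designated under: (b=T, a=T); (b=T, a=½); (b=T, a=F).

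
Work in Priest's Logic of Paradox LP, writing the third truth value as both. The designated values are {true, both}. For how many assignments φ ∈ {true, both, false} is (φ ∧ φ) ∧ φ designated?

2

φ=true: true ✓
φ=both: both ✓
φ=false: false ·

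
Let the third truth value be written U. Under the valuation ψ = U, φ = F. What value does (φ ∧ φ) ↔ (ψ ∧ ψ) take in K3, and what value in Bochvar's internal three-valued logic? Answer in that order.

In K3: φ ∧ φ = F ∧ F = F
ψ ∧ ψ = U ∧ U = U
(φ ∧ φ) ↔ (ψ ∧ ψ) = F ↔ U = U
In Bochvar's internal three-valued logic: φ ∧ φ = F ∧ F = F
ψ ∧ ψ = U ∧ U = U
(φ ∧ φ) ↔ (ψ ∧ ψ) = F ↔ U = U

U; U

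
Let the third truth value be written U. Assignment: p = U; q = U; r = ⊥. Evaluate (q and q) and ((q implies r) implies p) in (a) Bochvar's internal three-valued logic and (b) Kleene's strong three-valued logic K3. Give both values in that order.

In Bochvar's internal three-valued logic: q and q = U and U = U
q implies r = U implies ⊥ = U  [any arg is the third value ⇒ result is the third value]
(q implies r) implies p = U implies U = U
(q and q) and ((q implies r) implies p) = U and U = U
In Kleene's strong three-valued logic K3: q and q = U and U = U
q implies r = U implies ⊥ = U  [not U or ⊥]
(q implies r) implies p = U implies U = U
(q and q) and ((q implies r) implies p) = U and U = U

U; U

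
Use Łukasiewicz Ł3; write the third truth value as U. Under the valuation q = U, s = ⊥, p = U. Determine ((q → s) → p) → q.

U

q → s = U → ⊥ = U
(q → s) → p = U → U = ⊤
((q → s) → p) → q = ⊤ → U = U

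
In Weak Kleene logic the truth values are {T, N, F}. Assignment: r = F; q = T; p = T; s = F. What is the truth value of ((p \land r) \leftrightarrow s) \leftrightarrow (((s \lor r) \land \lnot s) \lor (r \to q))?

p \land r = T \land F = F
(p \land r) \leftrightarrow s = F \leftrightarrow F = T
s \lor r = F \lor F = F
\lnot s = \lnot F = T
(s \lor r) \land \lnot s = F \land T = F
r \to q = F \to T = T
((s \lor r) \land \lnot s) \lor (r \to q) = F \lor T = T
((p \land r) \leftrightarrow s) \leftrightarrow (((s \lor r) \land \lnot s) \lor (r \to q)) = T \leftrightarrow T = T

T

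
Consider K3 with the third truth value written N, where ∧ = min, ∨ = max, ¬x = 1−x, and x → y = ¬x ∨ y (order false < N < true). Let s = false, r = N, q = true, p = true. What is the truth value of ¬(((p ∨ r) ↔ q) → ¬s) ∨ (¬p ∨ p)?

p ∨ r = true ∨ N = true
(p ∨ r) ↔ q = true ↔ true = true
¬s = ¬false = true
((p ∨ r) ↔ q) → ¬s = true → true = true
¬(((p ∨ r) ↔ q) → ¬s) = ¬true = false
¬p = ¬true = false
¬p ∨ p = false ∨ true = true
¬(((p ∨ r) ↔ q) → ¬s) ∨ (¬p ∨ p) = false ∨ true = true

true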